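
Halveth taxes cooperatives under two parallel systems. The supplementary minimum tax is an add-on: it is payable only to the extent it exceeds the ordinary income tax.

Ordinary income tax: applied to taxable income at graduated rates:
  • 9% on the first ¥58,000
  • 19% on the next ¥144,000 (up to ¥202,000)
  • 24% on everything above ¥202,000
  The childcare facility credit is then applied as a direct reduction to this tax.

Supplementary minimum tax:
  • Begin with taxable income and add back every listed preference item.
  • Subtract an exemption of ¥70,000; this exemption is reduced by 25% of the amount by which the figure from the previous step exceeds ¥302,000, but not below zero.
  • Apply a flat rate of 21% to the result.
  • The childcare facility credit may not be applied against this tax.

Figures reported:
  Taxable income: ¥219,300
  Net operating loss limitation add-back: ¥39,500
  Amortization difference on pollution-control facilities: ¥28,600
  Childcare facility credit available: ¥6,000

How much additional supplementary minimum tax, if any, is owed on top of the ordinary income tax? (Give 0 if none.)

¥14,922

Supplementary minimum tax:
  Adjusted income: ¥219,300 + ¥39,500 + ¥28,600 = ¥287,400
  Exemption: ¥287,400 ≤ ¥302,000, so full ¥70,000 applies
  Base: ¥287,400 − ¥70,000 = ¥217,400
  ¥217,400 × 21% = ¥45,654

Ordinary income tax:
  ¥58,000 × 9% = ¥5,220
  ¥144,000 × 19% = ¥27,360
  ¥17,300 × 24% = ¥4,152
  → ¥36,732
  Less childcare facility credit ¥6,000 → ¥30,732

Excess of supplementary minimum tax over ordinary income tax: ¥45,654 − ¥30,732 = ¥14,922.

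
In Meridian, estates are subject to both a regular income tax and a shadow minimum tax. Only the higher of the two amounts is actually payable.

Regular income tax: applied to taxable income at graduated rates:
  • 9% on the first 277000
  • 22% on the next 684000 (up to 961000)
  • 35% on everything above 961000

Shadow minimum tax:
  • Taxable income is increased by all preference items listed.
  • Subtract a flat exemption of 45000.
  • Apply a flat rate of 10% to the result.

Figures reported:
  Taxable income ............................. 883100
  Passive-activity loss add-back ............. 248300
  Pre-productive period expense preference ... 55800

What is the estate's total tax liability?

Shadow minimum tax:
  Adjusted income: 883100 + 248300 + 55800 = 1187200
  Less exemption 45000 → base 1142200
  1142200 × 10% = 114220

Regular income tax:
  277000 × 9% = 24930
  606100 × 22% = 133342
  → 158272

158272 > 114220, so the regular income tax governs.

158272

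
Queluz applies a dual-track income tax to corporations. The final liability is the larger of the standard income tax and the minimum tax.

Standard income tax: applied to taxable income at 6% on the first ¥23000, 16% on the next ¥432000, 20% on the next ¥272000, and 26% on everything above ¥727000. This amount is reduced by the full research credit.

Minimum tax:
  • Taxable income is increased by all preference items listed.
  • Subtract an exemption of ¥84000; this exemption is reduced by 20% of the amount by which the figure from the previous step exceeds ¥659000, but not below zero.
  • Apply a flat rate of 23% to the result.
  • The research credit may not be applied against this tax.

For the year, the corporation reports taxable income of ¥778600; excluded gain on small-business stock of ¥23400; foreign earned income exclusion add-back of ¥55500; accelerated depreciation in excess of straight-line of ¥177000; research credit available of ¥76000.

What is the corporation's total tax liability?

Minimum tax:
  Adjusted income: ¥778600 + ¥23400 + ¥55500 + ¥177000 = ¥1034500
  Exemption: ¥84000 − 20% × (¥1034500 − ¥659000) = ¥84000 − ¥75100 = ¥8900
  Base: ¥1034500 − ¥8900 = ¥1025600
  ¥1025600 × 23% = ¥235888

Standard income tax:
  ¥23000 × 6% = ¥1380
  ¥432000 × 16% = ¥69120
  ¥272000 × 20% = ¥54400
  ¥51600 × 26% = ¥13416
  → ¥138316
  Less research credit ¥76000 → ¥62316

¥235888 > ¥62316, so the minimum tax is the binding amount.

¥235888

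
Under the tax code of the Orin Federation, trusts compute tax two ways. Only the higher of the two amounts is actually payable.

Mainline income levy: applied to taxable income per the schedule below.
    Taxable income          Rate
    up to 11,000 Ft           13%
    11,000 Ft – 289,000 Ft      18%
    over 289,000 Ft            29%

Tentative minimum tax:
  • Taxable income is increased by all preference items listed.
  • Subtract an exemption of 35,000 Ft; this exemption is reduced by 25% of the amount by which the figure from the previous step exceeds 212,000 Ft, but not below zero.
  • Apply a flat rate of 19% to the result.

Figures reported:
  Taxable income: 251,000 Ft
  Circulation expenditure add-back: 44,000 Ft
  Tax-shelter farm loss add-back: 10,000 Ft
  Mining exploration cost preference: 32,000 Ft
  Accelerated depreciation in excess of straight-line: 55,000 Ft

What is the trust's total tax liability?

74,480 Ft

Mainline income levy:
  11,000 Ft × 13% = 1,430 Ft
  240,000 Ft × 18% = 43,200 Ft
  → 44,630 Ft

Tentative minimum tax:
  Adjusted income: 251,000 Ft + 44,000 Ft + 10,000 Ft + 32,000 Ft + 55,000 Ft = 392,000 Ft
  Exemption: 25% × (392,000 Ft − 212,000 Ft) = 45,000 Ft ≥ 35,000 Ft, so the exemption is fully phased out
  Base: 392,000 Ft − 0 Ft = 392,000 Ft
  392,000 Ft × 19% = 74,480 Ft

74,480 Ft > 44,630 Ft, so the tentative minimum tax is the binding amount.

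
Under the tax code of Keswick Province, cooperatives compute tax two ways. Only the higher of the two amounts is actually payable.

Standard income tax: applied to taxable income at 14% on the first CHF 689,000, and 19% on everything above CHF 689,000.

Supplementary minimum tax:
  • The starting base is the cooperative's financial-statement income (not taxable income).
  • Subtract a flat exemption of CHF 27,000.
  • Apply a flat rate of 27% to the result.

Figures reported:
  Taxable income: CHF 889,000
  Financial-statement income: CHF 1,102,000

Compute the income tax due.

CHF 290,250

Standard income tax:
  CHF 689,000 × 14% = CHF 96,460
  CHF 200,000 × 19% = CHF 38,000
  → CHF 134,460

Supplementary minimum tax:
  Base (financial-statement income): CHF 1,102,000
  Less exemption CHF 27,000 → base CHF 1,075,000
  CHF 1,075,000 × 27% = CHF 290,250

CHF 290,250 > CHF 134,460, so the supplementary minimum tax is the binding amount.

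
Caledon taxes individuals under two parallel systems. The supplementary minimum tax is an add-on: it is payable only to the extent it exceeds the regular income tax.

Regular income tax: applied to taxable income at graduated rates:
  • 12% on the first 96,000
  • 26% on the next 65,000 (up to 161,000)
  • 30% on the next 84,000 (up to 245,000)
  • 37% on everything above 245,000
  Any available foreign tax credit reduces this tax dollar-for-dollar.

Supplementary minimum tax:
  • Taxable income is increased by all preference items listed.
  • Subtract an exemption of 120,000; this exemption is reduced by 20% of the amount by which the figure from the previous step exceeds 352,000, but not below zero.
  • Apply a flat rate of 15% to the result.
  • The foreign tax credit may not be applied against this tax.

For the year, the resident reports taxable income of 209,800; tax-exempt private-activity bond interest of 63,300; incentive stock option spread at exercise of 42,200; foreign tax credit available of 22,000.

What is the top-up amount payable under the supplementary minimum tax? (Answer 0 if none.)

Supplementary minimum tax:
  Adjusted income: 209,800 + 63,300 + 42,200 = 315,300
  Exemption: 315,300 ≤ 352,000, so full 120,000 applies
  Base: 315,300 − 120,000 = 195,300
  195,300 × 15% = 29,295

Regular income tax:
  96,000 × 12% = 11,520
  65,000 × 26% = 16,900
  48,800 × 30% = 14,640
  → 43,060
  Less foreign tax credit 22,000 → 21,060

Excess of supplementary minimum tax over regular income tax: 29,295 − 21,060 = 8,235.

8,235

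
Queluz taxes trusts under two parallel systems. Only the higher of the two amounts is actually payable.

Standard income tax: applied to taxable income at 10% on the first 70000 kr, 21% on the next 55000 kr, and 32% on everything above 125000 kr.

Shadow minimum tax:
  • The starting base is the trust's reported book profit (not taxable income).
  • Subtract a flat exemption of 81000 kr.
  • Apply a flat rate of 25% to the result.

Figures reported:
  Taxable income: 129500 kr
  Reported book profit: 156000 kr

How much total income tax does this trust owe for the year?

Shadow minimum tax:
  Base (reported book profit): 156000 kr
  Less exemption 81000 kr → base 75000 kr
  75000 kr × 25% = 18750 kr

Standard income tax:
  70000 kr × 10% = 7000 kr
  55000 kr × 21% = 11550 kr
  4500 kr × 32% = 1440 kr
  → 19990 kr

19990 kr > 18750 kr, so the standard income tax governs.

19990 kr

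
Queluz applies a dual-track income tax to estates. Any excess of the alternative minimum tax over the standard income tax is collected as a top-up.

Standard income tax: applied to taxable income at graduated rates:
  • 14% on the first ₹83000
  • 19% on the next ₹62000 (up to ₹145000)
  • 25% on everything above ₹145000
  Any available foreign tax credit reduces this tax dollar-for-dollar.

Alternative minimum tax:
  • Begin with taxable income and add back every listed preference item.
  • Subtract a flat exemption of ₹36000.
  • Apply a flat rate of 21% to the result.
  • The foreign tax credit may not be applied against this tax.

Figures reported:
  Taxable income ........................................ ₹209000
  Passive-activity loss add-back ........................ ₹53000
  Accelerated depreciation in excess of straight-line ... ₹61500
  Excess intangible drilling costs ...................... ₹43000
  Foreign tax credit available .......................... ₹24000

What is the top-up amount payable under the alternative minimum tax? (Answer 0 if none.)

₹54005

Alternative minimum tax:
  Adjusted income: ₹209000 + ₹53000 + ₹61500 + ₹43000 = ₹366500
  Less exemption ₹36000 → base ₹330500
  ₹330500 × 21% = ₹69405

Standard income tax:
  ₹83000 × 14% = ₹11620
  ₹62000 × 19% = ₹11780
  ₹64000 × 25% = ₹16000
  → ₹39400
  Less foreign tax credit ₹24000 → ₹15400

Excess of alternative minimum tax over standard income tax: ₹69405 − ₹15400 = ₹54005.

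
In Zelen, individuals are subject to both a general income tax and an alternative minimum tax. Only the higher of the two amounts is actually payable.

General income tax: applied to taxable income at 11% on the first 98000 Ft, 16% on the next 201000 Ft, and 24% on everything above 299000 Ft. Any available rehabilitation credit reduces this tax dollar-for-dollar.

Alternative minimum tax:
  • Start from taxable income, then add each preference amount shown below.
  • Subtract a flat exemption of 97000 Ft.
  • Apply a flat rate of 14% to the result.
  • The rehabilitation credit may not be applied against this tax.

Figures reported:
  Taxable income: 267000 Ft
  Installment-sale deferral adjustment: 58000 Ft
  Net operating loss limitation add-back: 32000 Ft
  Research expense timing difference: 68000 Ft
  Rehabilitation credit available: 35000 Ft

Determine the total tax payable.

45920 Ft

General income tax:
  98000 Ft × 11% = 10780 Ft
  169000 Ft × 16% = 27040 Ft
  → 37820 Ft
  Less rehabilitation credit 35000 Ft → 2820 Ft

Alternative minimum tax:
  Adjusted income: 267000 Ft + 58000 Ft + 32000 Ft + 68000 Ft = 425000 Ft
  Less exemption 97000 Ft → base 328000 Ft
  328000 Ft × 14% = 45920 Ft

45920 Ft > 2820 Ft, so the alternative minimum tax is the binding amount.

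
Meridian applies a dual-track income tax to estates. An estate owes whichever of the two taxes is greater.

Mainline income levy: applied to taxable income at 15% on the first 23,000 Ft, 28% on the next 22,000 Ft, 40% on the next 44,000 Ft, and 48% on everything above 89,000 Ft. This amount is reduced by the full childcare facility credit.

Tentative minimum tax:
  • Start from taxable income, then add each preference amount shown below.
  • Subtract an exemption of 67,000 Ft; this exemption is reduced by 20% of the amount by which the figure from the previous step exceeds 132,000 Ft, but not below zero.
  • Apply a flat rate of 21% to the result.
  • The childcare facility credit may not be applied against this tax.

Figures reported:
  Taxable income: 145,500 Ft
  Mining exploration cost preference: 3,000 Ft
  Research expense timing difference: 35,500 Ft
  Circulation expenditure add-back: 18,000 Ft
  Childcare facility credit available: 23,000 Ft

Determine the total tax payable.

31,330 Ft

Tentative minimum tax:
  Adjusted income: 145,500 Ft + 3,000 Ft + 35,500 Ft + 18,000 Ft = 202,000 Ft
  Exemption: 67,000 Ft − 20% × (202,000 Ft − 132,000 Ft) = 67,000 Ft − 14,000 Ft = 53,000 Ft
  Base: 202,000 Ft − 53,000 Ft = 149,000 Ft
  149,000 Ft × 21% = 31,290 Ft

Mainline income levy:
  23,000 Ft × 15% = 3,450 Ft
  22,000 Ft × 28% = 6,160 Ft
  44,000 Ft × 40% = 17,600 Ft
  56,500 Ft × 48% = 27,120 Ft
  → 54,330 Ft
  Less childcare facility credit 23,000 Ft → 31,330 Ft

31,330 Ft > 31,290 Ft, so the mainline income levy governs.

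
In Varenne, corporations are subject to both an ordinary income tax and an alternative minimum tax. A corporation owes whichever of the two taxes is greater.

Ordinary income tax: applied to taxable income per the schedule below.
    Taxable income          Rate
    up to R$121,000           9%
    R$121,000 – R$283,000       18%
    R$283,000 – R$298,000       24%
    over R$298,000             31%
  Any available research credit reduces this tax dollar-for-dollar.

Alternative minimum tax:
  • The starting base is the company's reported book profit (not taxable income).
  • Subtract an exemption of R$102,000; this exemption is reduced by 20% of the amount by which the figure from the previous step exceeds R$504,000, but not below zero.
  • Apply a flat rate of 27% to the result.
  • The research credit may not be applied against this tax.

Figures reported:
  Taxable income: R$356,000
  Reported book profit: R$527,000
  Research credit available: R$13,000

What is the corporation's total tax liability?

R$115,992

Ordinary income tax:
  R$121,000 × 9% = R$10,890
  R$162,000 × 18% = R$29,160
  R$15,000 × 24% = R$3,600
  R$58,000 × 31% = R$17,980
  → R$61,630
  Less research credit R$13,000 → R$48,630

Alternative minimum tax:
  Base (reported book profit): R$527,000
  Exemption: R$102,000 − 20% × (R$527,000 − R$504,000) = R$102,000 − R$4,600 = R$97,400
  Base: R$527,000 − R$97,400 = R$429,600
  R$429,600 × 27% = R$115,992

R$115,992 > R$48,630, so the alternative minimum tax is the binding amount.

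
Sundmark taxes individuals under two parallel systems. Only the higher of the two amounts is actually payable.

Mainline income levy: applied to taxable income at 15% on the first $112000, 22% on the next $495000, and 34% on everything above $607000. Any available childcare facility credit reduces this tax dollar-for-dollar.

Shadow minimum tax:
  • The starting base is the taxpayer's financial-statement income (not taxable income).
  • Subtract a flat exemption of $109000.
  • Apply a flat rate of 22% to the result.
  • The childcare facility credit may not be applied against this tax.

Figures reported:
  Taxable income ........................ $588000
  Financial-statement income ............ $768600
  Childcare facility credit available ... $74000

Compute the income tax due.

Mainline income levy:
  $112000 × 15% = $16800
  $476000 × 22% = $104720
  → $121520
  Less childcare facility credit $74000 → $47520

Shadow minimum tax:
  Base (financial-statement income): $768600
  Less exemption $109000 → base $659600
  $659600 × 22% = $145112

$145112 > $47520, so the shadow minimum tax is the binding amount.

$145112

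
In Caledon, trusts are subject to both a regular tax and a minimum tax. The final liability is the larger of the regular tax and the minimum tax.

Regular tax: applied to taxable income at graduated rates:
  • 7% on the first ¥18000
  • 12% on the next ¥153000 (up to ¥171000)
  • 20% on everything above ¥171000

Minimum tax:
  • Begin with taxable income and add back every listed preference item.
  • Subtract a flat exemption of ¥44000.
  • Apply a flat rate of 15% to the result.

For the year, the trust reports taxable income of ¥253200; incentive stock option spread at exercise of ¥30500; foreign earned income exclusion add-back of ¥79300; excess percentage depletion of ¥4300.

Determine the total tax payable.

¥48495

Regular tax:
  ¥18000 × 7% = ¥1260
  ¥153000 × 12% = ¥18360
  ¥82200 × 20% = ¥16440
  → ¥36060

Minimum tax:
  Adjusted income: ¥253200 + ¥30500 + ¥79300 + ¥4300 = ¥367300
  Less exemption ¥44000 → base ¥323300
  ¥323300 × 15% = ¥48495

¥48495 > ¥36060, so the minimum tax is the binding amount.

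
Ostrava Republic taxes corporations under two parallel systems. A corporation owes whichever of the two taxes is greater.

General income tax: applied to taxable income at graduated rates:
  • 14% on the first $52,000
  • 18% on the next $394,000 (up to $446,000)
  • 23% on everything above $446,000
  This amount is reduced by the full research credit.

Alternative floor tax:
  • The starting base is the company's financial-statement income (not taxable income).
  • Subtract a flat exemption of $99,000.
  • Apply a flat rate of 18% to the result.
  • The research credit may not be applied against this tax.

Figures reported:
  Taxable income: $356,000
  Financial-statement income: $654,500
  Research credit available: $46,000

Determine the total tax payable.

General income tax:
  $52,000 × 14% = $7,280
  $304,000 × 18% = $54,720
  → $62,000
  Less research credit $46,000 → $16,000

Alternative floor tax:
  Base (financial-statement income): $654,500
  Less exemption $99,000 → base $555,500
  $555,500 × 18% = $99,990

$99,990 > $16,000, so the alternative floor tax is the binding amount.

$99,990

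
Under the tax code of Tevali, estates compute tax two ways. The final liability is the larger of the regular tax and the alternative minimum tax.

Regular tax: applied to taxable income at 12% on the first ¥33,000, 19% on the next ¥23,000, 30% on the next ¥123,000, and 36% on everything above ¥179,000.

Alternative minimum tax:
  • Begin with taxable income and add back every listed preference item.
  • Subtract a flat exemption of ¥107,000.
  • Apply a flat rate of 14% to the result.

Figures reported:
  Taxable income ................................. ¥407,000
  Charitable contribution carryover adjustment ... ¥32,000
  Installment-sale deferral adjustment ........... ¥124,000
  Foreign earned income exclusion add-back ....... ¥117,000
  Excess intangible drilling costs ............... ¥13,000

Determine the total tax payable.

¥127,310

Alternative minimum tax:
  Adjusted income: ¥407,000 + ¥32,000 + ¥124,000 + ¥117,000 + ¥13,000 = ¥693,000
  Less exemption ¥107,000 → base ¥586,000
  ¥586,000 × 14% = ¥82,040

Regular tax:
  ¥33,000 × 12% = ¥3,960
  ¥23,000 × 19% = ¥4,370
  ¥123,000 × 30% = ¥36,900
  ¥228,000 × 36% = ¥82,080
  → ¥127,310

¥127,310 > ¥82,040, so the regular tax governs.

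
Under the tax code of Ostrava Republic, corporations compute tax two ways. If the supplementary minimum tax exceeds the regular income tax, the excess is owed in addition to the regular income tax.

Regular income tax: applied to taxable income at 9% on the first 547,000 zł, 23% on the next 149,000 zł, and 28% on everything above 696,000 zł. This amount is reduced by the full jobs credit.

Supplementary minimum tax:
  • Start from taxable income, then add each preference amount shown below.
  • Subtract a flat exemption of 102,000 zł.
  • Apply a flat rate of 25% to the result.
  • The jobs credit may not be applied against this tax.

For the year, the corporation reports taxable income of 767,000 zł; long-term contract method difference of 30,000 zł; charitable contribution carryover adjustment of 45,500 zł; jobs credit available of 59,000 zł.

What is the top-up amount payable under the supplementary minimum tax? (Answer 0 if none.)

Supplementary minimum tax:
  Adjusted income: 767,000 zł + 30,000 zł + 45,500 zł = 842,500 zł
  Less exemption 102,000 zł → base 740,500 zł
  740,500 zł × 25% = 185,125 zł

Regular income tax:
  547,000 zł × 9% = 49,230 zł
  149,000 zł × 23% = 34,270 zł
  71,000 zł × 28% = 19,880 zł
  → 103,380 zł
  Less jobs credit 59,000 zł → 44,380 zł

Excess of supplementary minimum tax over regular income tax: 185,125 zł − 44,380 zł = 140,745 zł.

140,745 zł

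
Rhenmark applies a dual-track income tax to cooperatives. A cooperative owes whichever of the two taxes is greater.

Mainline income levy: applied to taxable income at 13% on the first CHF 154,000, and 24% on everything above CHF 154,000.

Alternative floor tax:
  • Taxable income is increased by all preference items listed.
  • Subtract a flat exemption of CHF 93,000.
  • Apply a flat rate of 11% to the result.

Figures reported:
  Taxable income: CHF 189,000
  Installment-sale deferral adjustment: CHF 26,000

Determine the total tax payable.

CHF 28,420

Alternative floor tax:
  Adjusted income: CHF 189,000 + CHF 26,000 = CHF 215,000
  Less exemption CHF 93,000 → base CHF 122,000
  CHF 122,000 × 11% = CHF 13,420

Mainline income levy:
  CHF 154,000 × 13% = CHF 20,020
  CHF 35,000 × 24% = CHF 8,400
  → CHF 28,420

CHF 28,420 > CHF 13,420, so the mainline income levy governs.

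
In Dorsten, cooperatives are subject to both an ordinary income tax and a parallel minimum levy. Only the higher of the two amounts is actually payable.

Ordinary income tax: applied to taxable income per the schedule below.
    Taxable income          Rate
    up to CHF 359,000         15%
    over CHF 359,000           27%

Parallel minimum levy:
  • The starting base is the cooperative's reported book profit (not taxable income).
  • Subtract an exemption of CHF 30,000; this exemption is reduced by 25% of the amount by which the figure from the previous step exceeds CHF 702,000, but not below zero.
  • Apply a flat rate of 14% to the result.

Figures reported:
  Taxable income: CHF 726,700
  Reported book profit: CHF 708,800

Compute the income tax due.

CHF 153,129

Parallel minimum levy:
  Base (reported book profit): CHF 708,800
  Exemption: CHF 30,000 − 25% × (CHF 708,800 − CHF 702,000) = CHF 30,000 − CHF 1,700 = CHF 28,300
  Base: CHF 708,800 − CHF 28,300 = CHF 680,500
  CHF 680,500 × 14% = CHF 95,270

Ordinary income tax:
  CHF 359,000 × 15% = CHF 53,850
  CHF 367,700 × 27% = CHF 99,279
  → CHF 153,129

CHF 153,129 > CHF 95,270, so the ordinary income tax governs.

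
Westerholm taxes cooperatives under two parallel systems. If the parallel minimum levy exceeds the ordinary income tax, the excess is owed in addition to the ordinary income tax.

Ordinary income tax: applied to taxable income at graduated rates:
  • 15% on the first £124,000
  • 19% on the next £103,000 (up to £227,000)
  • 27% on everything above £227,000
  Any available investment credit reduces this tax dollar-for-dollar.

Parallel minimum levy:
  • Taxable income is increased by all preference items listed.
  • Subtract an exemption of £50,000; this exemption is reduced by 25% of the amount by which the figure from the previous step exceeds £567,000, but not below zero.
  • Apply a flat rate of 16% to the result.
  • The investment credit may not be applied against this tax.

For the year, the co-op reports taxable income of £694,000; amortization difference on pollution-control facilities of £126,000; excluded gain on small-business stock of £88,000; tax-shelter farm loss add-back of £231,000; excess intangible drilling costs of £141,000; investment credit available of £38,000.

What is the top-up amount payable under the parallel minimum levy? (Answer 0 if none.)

Parallel minimum levy:
  Adjusted income: £694,000 + £126,000 + £88,000 + £231,000 + £141,000 = £1,280,000
  Exemption: 25% × (£1,280,000 − £567,000) = £178,250 ≥ £50,000, so the exemption is fully phased out
  Base: £1,280,000 − £0 = £1,280,000
  £1,280,000 × 16% = £204,800

Ordinary income tax:
  £124,000 × 15% = £18,600
  £103,000 × 19% = £19,570
  £467,000 × 27% = £126,090
  → £164,260
  Less investment credit £38,000 → £126,260

Excess of parallel minimum levy over ordinary income tax: £204,800 − £126,260 = £78,540.

£78,540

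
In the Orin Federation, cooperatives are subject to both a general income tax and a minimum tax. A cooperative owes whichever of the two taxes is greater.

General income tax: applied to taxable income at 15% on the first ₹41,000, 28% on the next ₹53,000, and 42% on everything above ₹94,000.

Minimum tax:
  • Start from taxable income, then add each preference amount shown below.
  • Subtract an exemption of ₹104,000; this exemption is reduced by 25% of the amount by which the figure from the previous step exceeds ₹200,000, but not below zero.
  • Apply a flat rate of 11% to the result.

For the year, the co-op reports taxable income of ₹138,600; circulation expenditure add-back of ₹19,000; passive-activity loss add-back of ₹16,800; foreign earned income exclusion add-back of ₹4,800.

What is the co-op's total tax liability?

Minimum tax:
  Adjusted income: ₹138,600 + ₹19,000 + ₹16,800 + ₹4,800 = ₹179,200
  Exemption: ₹179,200 ≤ ₹200,000, so full ₹104,000 applies
  Base: ₹179,200 − ₹104,000 = ₹75,200
  ₹75,200 × 11% = ₹8,272

General income tax:
  ₹41,000 × 15% = ₹6,150
  ₹53,000 × 28% = ₹14,840
  ₹44,600 × 42% = ₹18,732
  → ₹39,722

₹39,722 > ₹8,272, so the general income tax governs.

₹39,722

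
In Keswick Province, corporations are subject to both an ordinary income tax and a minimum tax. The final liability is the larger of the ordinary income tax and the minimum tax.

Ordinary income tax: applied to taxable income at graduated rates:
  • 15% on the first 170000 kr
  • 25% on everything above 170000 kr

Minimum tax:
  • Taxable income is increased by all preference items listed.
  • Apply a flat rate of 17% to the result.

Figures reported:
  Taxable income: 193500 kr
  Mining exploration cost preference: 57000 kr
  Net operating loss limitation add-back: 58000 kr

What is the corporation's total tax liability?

52445 kr

Minimum tax:
  Adjusted income: 193500 kr + 57000 kr + 58000 kr = 308500 kr
  308500 kr × 17% = 52445 kr

Ordinary income tax:
  170000 kr × 15% = 25500 kr
  23500 kr × 25% = 5875 kr
  → 31375 kr

52445 kr > 31375 kr, so the minimum tax is the binding amount.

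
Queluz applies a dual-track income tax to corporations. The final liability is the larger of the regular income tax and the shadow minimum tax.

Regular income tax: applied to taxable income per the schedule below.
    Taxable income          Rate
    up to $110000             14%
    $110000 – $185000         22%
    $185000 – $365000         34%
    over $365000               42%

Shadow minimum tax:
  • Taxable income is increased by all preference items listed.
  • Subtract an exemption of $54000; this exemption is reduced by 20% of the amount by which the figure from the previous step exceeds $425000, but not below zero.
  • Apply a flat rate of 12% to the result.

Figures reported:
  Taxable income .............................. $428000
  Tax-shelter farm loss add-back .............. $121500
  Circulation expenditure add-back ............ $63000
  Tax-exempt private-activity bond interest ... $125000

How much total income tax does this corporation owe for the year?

$119560

Regular income tax:
  $110000 × 14% = $15400
  $75000 × 22% = $16500
  $180000 × 34% = $61200
  $63000 × 42% = $26460
  → $119560

Shadow minimum tax:
  Adjusted income: $428000 + $121500 + $63000 + $125000 = $737500
  Exemption: 20% × ($737500 − $425000) = $62500 ≥ $54000, so the exemption is fully phased out
  Base: $737500 − $0 = $737500
  $737500 × 12% = $88500

$119560 > $88500, so the regular income tax governs.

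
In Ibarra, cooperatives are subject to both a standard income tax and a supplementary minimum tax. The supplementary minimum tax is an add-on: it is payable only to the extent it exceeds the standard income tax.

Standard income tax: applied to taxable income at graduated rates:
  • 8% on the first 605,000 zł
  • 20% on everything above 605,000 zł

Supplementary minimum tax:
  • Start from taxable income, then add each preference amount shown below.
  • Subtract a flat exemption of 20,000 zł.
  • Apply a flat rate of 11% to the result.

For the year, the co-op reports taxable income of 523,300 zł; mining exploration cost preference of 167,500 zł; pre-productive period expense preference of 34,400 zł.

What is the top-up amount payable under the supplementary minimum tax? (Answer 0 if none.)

Standard income tax:
  523,300 zł × 8% = 41,864 zł

Supplementary minimum tax:
  Adjusted income: 523,300 zł + 167,500 zł + 34,400 zł = 725,200 zł
  Less exemption 20,000 zł → base 705,200 zł
  705,200 zł × 11% = 77,572 zł

Excess of supplementary minimum tax over standard income tax: 77,572 zł − 41,864 zł = 35,708 zł.

35,708 zł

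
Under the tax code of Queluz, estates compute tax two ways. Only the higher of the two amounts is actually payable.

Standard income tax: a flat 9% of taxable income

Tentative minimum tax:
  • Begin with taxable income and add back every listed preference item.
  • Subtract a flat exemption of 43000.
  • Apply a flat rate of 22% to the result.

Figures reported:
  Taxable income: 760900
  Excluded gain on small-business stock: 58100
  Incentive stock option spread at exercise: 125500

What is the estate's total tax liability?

198330

Tentative minimum tax:
  Adjusted income: 760900 + 58100 + 125500 = 944500
  Less exemption 43000 → base 901500
  901500 × 22% = 198330

Standard income tax:
  760900 × 9% = 68481

198330 > 68481, so the tentative minimum tax is the binding amount.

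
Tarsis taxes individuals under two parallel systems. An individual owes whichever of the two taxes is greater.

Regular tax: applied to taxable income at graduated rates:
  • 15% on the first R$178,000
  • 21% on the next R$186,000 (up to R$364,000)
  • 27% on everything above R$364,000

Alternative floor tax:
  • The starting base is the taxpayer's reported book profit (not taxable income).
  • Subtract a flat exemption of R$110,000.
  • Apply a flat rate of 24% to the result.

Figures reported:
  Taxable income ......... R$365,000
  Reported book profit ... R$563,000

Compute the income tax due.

Regular tax:
  R$178,000 × 15% = R$26,700
  R$186,000 × 21% = R$39,060
  R$1,000 × 27% = R$270
  → R$66,030

Alternative floor tax:
  Base (reported book profit): R$563,000
  Less exemption R$110,000 → base R$453,000
  R$453,000 × 24% = R$108,720

R$108,720 > R$66,030, so the alternative floor tax is the binding amount.

R$108,720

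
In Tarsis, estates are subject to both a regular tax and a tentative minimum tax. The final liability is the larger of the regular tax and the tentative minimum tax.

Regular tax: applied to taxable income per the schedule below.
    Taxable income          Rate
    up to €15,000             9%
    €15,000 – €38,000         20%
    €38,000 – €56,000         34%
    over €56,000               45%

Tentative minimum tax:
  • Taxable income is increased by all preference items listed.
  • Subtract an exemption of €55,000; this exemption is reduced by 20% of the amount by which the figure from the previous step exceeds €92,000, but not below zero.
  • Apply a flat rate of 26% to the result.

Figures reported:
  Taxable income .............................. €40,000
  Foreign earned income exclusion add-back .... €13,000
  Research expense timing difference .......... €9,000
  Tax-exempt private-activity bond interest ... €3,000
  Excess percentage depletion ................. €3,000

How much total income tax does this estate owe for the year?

€6,630

Tentative minimum tax:
  Adjusted income: €40,000 + €13,000 + €9,000 + €3,000 + €3,000 = €68,000
  Exemption: €68,000 ≤ €92,000, so full €55,000 applies
  Base: €68,000 − €55,000 = €13,000
  €13,000 × 26% = €3,380

Regular tax:
  €15,000 × 9% = €1,350
  €23,000 × 20% = €4,600
  €2,000 × 34% = €680
  → €6,630

€6,630 > €3,380, so the regular tax governs.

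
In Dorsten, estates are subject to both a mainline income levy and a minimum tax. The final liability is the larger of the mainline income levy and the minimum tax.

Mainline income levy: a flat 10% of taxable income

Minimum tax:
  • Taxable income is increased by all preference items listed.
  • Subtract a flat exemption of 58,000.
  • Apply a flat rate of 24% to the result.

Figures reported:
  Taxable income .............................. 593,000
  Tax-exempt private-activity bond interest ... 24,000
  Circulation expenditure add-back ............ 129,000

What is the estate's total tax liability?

165,120

Minimum tax:
  Adjusted income: 593,000 + 24,000 + 129,000 = 746,000
  Less exemption 58,000 → base 688,000
  688,000 × 24% = 165,120

Mainline income levy:
  593,000 × 10% = 59,300

165,120 > 59,300, so the minimum tax is the binding amount.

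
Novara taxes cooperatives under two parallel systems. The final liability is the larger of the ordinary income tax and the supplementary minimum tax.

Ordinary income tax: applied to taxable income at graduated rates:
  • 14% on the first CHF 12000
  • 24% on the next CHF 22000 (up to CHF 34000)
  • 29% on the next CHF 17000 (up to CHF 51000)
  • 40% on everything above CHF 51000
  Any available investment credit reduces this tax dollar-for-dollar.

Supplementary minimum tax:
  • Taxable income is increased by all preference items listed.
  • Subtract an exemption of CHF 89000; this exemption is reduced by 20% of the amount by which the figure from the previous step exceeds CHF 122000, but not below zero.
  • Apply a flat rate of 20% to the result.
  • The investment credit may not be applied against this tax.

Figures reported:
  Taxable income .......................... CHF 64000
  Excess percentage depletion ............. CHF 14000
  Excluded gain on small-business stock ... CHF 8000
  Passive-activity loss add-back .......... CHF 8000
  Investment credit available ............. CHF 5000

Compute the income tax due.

CHF 12090

Supplementary minimum tax:
  Adjusted income: CHF 64000 + CHF 14000 + CHF 8000 + CHF 8000 = CHF 94000
  Exemption: CHF 94000 ≤ CHF 122000, so full CHF 89000 applies
  Base: CHF 94000 − CHF 89000 = CHF 5000
  CHF 5000 × 20% = CHF 1000

Ordinary income tax:
  CHF 12000 × 14% = CHF 1680
  CHF 22000 × 24% = CHF 5280
  CHF 17000 × 29% = CHF 4930
  CHF 13000 × 40% = CHF 5200
  → CHF 17090
  Less investment credit CHF 5000 → CHF 12090

CHF 12090 > CHF 1000, so the ordinary income tax governs.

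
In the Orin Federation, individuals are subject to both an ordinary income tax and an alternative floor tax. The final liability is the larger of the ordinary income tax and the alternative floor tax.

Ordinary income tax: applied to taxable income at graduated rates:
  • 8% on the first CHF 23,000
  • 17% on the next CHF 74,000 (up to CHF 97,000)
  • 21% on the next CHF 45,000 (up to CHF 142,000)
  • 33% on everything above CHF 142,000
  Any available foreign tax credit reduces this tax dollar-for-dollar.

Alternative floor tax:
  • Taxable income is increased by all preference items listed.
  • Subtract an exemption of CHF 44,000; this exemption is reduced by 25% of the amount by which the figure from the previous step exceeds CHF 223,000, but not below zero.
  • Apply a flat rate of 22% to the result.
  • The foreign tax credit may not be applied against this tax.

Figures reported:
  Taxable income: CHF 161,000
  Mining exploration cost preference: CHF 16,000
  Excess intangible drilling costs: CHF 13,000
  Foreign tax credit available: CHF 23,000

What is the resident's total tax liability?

Ordinary income tax:
  CHF 23,000 × 8% = CHF 1,840
  CHF 74,000 × 17% = CHF 12,580
  CHF 45,000 × 21% = CHF 9,450
  CHF 19,000 × 33% = CHF 6,270
  → CHF 30,140
  Less foreign tax credit CHF 23,000 → CHF 7,140

Alternative floor tax:
  Adjusted income: CHF 161,000 + CHF 16,000 + CHF 13,000 = CHF 190,000
  Exemption: CHF 190,000 ≤ CHF 223,000, so full CHF 44,000 applies
  Base: CHF 190,000 − CHF 44,000 = CHF 146,000
  CHF 146,000 × 22% = CHF 32,120

CHF 32,120 > CHF 7,140, so the alternative floor tax is the binding amount.

CHF 32,120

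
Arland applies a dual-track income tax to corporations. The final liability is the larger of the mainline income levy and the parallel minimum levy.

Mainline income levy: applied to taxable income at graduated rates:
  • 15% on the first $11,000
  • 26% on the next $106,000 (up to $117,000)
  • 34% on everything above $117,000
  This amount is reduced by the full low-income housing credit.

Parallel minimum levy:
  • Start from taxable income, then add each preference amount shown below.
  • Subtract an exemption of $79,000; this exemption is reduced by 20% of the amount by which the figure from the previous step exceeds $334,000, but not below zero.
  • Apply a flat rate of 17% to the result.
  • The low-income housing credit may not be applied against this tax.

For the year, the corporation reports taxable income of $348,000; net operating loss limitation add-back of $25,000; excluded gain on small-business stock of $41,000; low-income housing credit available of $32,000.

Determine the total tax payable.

Mainline income levy:
  $11,000 × 15% = $1,650
  $106,000 × 26% = $27,560
  $231,000 × 34% = $78,540
  → $107,750
  Less low-income housing credit $32,000 → $75,750

Parallel minimum levy:
  Adjusted income: $348,000 + $25,000 + $41,000 = $414,000
  Exemption: $79,000 − 20% × ($414,000 − $334,000) = $79,000 − $16,000 = $63,000
  Base: $414,000 − $63,000 = $351,000
  $351,000 × 17% = $59,670

$75,750 > $59,670, so the mainline income levy governs.

$75,750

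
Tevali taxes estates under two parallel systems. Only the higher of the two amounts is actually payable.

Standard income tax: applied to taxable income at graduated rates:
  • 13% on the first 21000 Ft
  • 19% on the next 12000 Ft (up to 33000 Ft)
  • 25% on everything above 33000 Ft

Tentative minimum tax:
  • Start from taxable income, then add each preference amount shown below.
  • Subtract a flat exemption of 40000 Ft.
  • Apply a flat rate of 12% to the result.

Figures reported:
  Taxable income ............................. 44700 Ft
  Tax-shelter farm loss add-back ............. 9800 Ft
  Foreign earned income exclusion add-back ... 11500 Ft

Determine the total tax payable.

Tentative minimum tax:
  Adjusted income: 44700 Ft + 9800 Ft + 11500 Ft = 66000 Ft
  Less exemption 40000 Ft → base 26000 Ft
  26000 Ft × 12% = 3120 Ft

Standard income tax:
  21000 Ft × 13% = 2730 Ft
  12000 Ft × 19% = 2280 Ft
  11700 Ft × 25% = 2925 Ft
  → 7935 Ft

7935 Ft > 3120 Ft, so the standard income tax governs.

7935 Ft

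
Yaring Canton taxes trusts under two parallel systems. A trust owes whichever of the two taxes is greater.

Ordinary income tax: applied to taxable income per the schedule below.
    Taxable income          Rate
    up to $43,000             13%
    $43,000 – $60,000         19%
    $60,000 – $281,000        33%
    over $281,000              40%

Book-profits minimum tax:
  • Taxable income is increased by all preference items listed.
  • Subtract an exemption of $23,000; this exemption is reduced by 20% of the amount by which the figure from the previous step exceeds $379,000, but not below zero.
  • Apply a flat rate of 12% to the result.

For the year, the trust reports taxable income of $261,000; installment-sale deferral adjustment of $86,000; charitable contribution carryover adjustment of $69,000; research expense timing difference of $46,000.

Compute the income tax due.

Ordinary income tax:
  $43,000 × 13% = $5,590
  $17,000 × 19% = $3,230
  $201,000 × 33% = $66,330
  → $75,150

Book-profits minimum tax:
  Adjusted income: $261,000 + $86,000 + $69,000 + $46,000 = $462,000
  Exemption: $23,000 − 20% × ($462,000 − $379,000) = $23,000 − $16,600 = $6,400
  Base: $462,000 − $6,400 = $455,600
  $455,600 × 12% = $54,672

$75,150 > $54,672, so the ordinary income tax governs.

$75,150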